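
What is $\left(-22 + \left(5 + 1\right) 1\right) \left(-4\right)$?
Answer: $64$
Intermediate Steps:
$\left(-22 + \left(5 + 1\right) 1\right) \left(-4\right) = \left(-22 + 6 \cdot 1\right) \left(-4\right) = \left(-22 + 6\right) \left(-4\right) = \left(-16\right) \left(-4\right) = 64$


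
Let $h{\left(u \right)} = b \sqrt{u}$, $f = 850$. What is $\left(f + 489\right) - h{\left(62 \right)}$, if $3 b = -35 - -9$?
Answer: $1339 + \frac{26 \sqrt{62}}{3} \approx 1407.2$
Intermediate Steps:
$b = - \frac{26}{3}$ ($b = \frac{-35 - -9}{3} = \frac{-35 + 9}{3} = \frac{1}{3} \left(-26\right) = - \frac{26}{3} \approx -8.6667$)
$h{\left(u \right)} = - \frac{26 \sqrt{u}}{3}$
$\left(f + 489\right) - h{\left(62 \right)} = \left(850 + 489\right) - - \frac{26 \sqrt{62}}{3} = 1339 + \frac{26 \sqrt{62}}{3}$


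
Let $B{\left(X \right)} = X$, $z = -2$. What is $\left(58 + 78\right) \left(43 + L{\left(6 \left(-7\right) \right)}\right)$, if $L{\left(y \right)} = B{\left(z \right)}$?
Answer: $5576$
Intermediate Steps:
$L{\left(y \right)} = -2$
$\left(58 + 78\right) \left(43 + L{\left(6 \left(-7\right) \right)}\right) = \left(58 + 78\right) \left(43 - 2\right) = 136 \cdot 41 = 5576$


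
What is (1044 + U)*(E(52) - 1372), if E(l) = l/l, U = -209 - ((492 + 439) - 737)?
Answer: -878811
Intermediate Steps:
U = -403 (U = -209 - (931 - 737) = -209 - 1*194 = -209 - 194 = -403)
E(l) = 1
(1044 + U)*(E(52) - 1372) = (1044 - 403)*(1 - 1372) = 641*(-1371) = -878811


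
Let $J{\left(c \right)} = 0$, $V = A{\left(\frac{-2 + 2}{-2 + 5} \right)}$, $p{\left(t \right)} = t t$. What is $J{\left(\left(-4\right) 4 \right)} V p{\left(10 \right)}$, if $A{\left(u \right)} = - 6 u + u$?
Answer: $0$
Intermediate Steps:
$p{\left(t \right)} = t^{2}$
$A{\left(u \right)} = - 5 u$
$V = 0$ ($V = - 5 \frac{-2 + 2}{-2 + 5} = - 5 \cdot \frac{0}{3} = - 5 \cdot 0 \cdot \frac{1}{3} = \left(-5\right) 0 = 0$)
$J{\left(\left(-4\right) 4 \right)} V p{\left(10 \right)} = 0 \cdot 0 \cdot 10^{2} = 0 \cdot 100 = 0$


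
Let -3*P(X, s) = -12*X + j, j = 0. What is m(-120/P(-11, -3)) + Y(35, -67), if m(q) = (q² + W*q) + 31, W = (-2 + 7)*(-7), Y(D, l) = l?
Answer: -15006/121 ≈ -124.02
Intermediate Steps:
P(X, s) = 4*X (P(X, s) = -(-12*X + 0)/3 = -(-4)*X = 4*X)
W = -35 (W = 5*(-7) = -35)
m(q) = 31 + q² - 35*q (m(q) = (q² - 35*q) + 31 = 31 + q² - 35*q)
m(-120/P(-11, -3)) + Y(35, -67) = (31 + (-120/(4*(-11)))² - (-4200)/(4*(-11))) - 67 = (31 + (-120/(-44))² - (-4200)/(-44)) - 67 = (31 + (-120*(-1/44))² - (-4200)*(-1)/44) - 67 = (31 + (30/11)² - 35*30/11) - 67 = (31 + 900/121 - 1050/11) - 67 = -6899/121 - 67 = -15006/121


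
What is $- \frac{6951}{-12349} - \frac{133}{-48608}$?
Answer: $\frac{48502375}{85751456} \approx 0.56562$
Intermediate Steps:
$- \frac{6951}{-12349} - \frac{133}{-48608} = \left(-6951\right) \left(- \frac{1}{12349}\right) - - \frac{19}{6944} = \frac{6951}{12349} + \frac{19}{6944} = \frac{48502375}{85751456}$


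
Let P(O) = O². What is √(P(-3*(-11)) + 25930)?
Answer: √27019 ≈ 164.37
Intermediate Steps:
√(P(-3*(-11)) + 25930) = √((-3*(-11))² + 25930) = √(33² + 25930) = √(1089 + 25930) = √27019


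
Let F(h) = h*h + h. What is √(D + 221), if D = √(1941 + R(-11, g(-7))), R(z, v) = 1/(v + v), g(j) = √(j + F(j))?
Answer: √(1082900 + 70*√70*√(135870 + √35))/70 ≈ 16.281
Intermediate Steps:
F(h) = h + h² (F(h) = h² + h = h + h²)
g(j) = √(j + j*(1 + j))
R(z, v) = 1/(2*v)
D = √(1941 + √35/70) (D = √(1941 + 1/(2*(√(-7*(2 - 7))))) = √(1941 + 1/(2*(√(-7*(-5))))) = √(1941 + 1/(2*(√35))) = √(1941 + (√35/35)/2) = √(1941 + √35/70) ≈ 44.058)
√(D + 221) = √(√(9510900 + 70*√35)/70 + 221) = √(221 + √(9510900 + 70*√35)/70)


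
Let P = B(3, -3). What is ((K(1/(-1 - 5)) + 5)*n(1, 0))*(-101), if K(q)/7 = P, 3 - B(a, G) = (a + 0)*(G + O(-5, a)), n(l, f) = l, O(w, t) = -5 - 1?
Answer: -21715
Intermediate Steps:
O(w, t) = -6
B(a, G) = 3 - a*(-6 + G) (B(a, G) = 3 - (a + 0)*(G - 6) = 3 - a*(-6 + G))
P = 30 (P = 3 + 6*3 - 1*(-3)*3 = 3 + 18 + 9 = 30)
K(q) = 210 (K(q) = 7*30 = 210)
((K(1/(-1 - 5)) + 5)*n(1, 0))*(-101) = ((210 + 5)*1)*(-101) = (215*1)*(-101) = 215*(-101) = -21715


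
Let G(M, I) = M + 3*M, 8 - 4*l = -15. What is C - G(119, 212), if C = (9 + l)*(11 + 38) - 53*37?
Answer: -6857/4 ≈ -1714.3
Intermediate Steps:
l = 23/4 (l = 2 - ¼*(-15) = 2 + 15/4 = 23/4 ≈ 5.7500)
G(M, I) = 4*M
C = -4953/4 (C = (9 + 23/4)*(11 + 38) - 53*37 = (59/4)*49 - 1961 = 2891/4 - 1961 = -4953/4 ≈ -1238.3)
C - G(119, 212) = -4953/4 - 4*119 = -4953/4 - 1*476 = -4953/4 - 476 = -6857/4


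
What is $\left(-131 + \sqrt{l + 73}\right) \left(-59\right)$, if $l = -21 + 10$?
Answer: $7729 - 59 \sqrt{62} \approx 7264.4$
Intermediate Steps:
$l = -11$
$\left(-131 + \sqrt{l + 73}\right) \left(-59\right) = \left(-131 + \sqrt{-11 + 73}\right) \left(-59\right) = \left(-131 + \sqrt{62}\right) \left(-59\right) = 7729 - 59 \sqrt{62}$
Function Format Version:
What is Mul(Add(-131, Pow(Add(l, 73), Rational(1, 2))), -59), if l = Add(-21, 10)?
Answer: Add(7729, Mul(-59, Pow(62, Rational(1, 2)))) ≈ 7264.4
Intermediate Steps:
l = -11
Mul(Add(-131, Pow(Add(l, 73), Rational(1, 2))), -59) = Mul(Add(-131, Pow(Add(-11, 73), Rational(1, 2))), -59) = Mul(Add(-131, Pow(62, Rational(1, 2))), -59) = Add(7729, Mul(-59, Pow(62, Rational(1, 2))))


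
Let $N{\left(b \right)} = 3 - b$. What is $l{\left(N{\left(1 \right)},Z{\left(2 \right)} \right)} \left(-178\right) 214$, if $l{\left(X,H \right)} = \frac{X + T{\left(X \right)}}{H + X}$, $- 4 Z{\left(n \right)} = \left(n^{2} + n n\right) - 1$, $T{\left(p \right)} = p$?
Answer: $-609472$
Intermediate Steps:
$Z{\left(n \right)} = \frac{1}{4} - \frac{n^{2}}{2}$ ($Z{\left(n \right)} = - \frac{\left(n^{2} + n n\right) - 1}{4} = - \frac{\left(n^{2} + n^{2}\right) - 1}{4} = - \frac{2 n^{2} - 1}{4} = - \frac{-1 + 2 n^{2}}{4} = \frac{1}{4} - \frac{n^{2}}{2}$)
$l{\left(X,H \right)} = \frac{2 X}{H + X}$ ($l{\left(X,H \right)} = \frac{X + X}{H + X} = \frac{2 X}{H + X}$)
$l{\left(N{\left(1 \right)},Z{\left(2 \right)} \right)} \left(-178\right) 214 = \frac{2 \left(3 - 1\right)}{\left(\frac{1}{4} - \frac{2^{2}}{2}\right) + \left(3 - 1\right)} \left(-178\right) 214 = \frac{2 \left(3 - 1\right)}{\left(\frac{1}{4} - 2\right) + \left(3 - 1\right)} \left(-178\right) 214 = 2 \cdot 2 \frac{1}{\left(\frac{1}{4} - 2\right) + 2} \left(-178\right) 214 = 2 \cdot 2 \frac{1}{- \frac{7}{4} + 2} \left(-178\right) 214 = 2 \cdot 2 \frac{1}{\frac{1}{4}} \left(-178\right) 214 = 2 \cdot 2 \cdot 4 \left(-178\right) 214 = 16 \left(-178\right) 214 = \left(-2848\right) 214 = -609472$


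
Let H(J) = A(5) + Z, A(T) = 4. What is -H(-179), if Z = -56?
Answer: 52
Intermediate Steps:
H(J) = -52 (H(J) = 4 - 56 = -52)
-H(-179) = -1*(-52) = 52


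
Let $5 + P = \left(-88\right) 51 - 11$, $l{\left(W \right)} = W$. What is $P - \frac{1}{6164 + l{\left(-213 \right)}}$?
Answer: $- \frac{26803305}{5951} \approx -4504.0$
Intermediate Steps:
$P = -4504$ ($P = -5 - 4499 = -4504$)
$P - \frac{1}{6164 + l{\left(-213 \right)}} = -4504 - \frac{1}{6164 - 213} = -4504 - \frac{1}{5951} = - \frac{26803305}{5951}$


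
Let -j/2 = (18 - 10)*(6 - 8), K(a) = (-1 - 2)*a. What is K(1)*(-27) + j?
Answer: 113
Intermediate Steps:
K(a) = -3*a
j = 32 (j = -2*(18 - 10)*(6 - 8) = -16*(-2) = -2*(-16) = 32)
K(1)*(-27) + j = -3*1*(-27) + 32 = -3*(-27) + 32 = 81 + 32 = 113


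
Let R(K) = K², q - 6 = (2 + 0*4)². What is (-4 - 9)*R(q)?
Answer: -1300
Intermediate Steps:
q = 10 (q = 6 + (2 + 0*4)² = 6 + (2 + 0)² = 6 + 2² = 6 + 4 = 10)
(-4 - 9)*R(q) = (-4 - 9)*10² = -13*100 = -1300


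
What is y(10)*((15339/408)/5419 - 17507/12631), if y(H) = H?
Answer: -3775822525/273789556 ≈ -13.791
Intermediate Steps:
y(10)*((15339/408)/5419 - 17507/12631) = 10*((15339/408)/5419 - 17507/12631) = 10*((15339*(1/408))*(1/5419) - 17507*1/12631) = 10*((5113/136)*(1/5419) - 17507/12631) = 10*(5113/736984 - 17507/12631) = 10*(-755164505/547579112) = -3775822525/273789556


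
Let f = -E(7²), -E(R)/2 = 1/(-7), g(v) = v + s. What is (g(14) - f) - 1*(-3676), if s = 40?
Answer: 26112/7 ≈ 3730.3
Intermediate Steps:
g(v) = 40 + v (g(v) = v + 40 = 40 + v)
E(R) = 2/7 (E(R) = -2/(-7) = -2*(-⅐) = 2/7)
f = -2/7 (f = -1*2/7 = -2/7 ≈ -0.28571)
(g(14) - f) - 1*(-3676) = ((40 + 14) - 1*(-2/7)) - 1*(-3676) = (54 + 2/7) + 3676 = 380/7 + 3676 = 26112/7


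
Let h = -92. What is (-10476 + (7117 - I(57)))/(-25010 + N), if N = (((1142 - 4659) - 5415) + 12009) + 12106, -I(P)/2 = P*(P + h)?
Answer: 7349/9827 ≈ 0.74784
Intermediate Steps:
I(P) = -2*P*(-92 + P) (I(P) = -2*P*(P - 92) = -2*P*(-92 + P))
N = 15183 (N = ((-3517 - 5415) + 12009) + 12106 = (-8932 + 12009) + 12106 = 3077 + 12106 = 15183)
(-10476 + (7117 - I(57)))/(-25010 + N) = (-10476 + (7117 - 2*57*(92 - 1*57)))/(-25010 + 15183) = (-10476 + (7117 - 2*57*(92 - 57)))/(-9827) = (-10476 + (7117 - 2*57*35))*(-1/9827) = (-10476 + (7117 - 1*3990))*(-1/9827) = (-10476 + (7117 - 3990))*(-1/9827) = (-10476 + 3127)*(-1/9827) = -7349*(-1/9827) = 7349/9827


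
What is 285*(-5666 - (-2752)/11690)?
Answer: -1887634458/1169 ≈ -1.6147e+6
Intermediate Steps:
285*(-5666 - (-2752)/11690) = 285*(-5666 - 1*(-1376/5845)) = 285*(-5666 + 1376/5845) = 285*(-33116394/5845) = -1887634458/1169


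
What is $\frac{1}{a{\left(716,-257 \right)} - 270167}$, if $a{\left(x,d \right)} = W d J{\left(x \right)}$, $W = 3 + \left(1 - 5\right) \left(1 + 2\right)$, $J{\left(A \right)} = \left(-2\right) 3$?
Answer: $- \frac{1}{284045} \approx -3.5206 \cdot 10^{-6}$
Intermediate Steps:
$J{\left(A \right)} = -6$
$W = -9$ ($W = 3 - 12 = -9$)
$a{\left(x,d \right)} = 54 d$ ($a{\left(x,d \right)} = - 9 d \left(-6\right) = 54 d$)
$\frac{1}{a{\left(716,-257 \right)} - 270167} = \frac{1}{54 \left(-257\right) - 270167} = \frac{1}{-13878 - 270167} = \frac{1}{-284045} = - \frac{1}{284045}$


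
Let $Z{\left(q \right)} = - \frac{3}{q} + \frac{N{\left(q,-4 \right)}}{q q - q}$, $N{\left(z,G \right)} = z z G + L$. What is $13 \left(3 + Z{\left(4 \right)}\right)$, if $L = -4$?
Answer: $- \frac{533}{12} \approx -44.417$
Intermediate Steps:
$N{\left(z,G \right)} = -4 + G z^{2}$ ($N{\left(z,G \right)} = z z G - 4 = z^{2} G - 4 = G z^{2} - 4 = -4 + G z^{2}$)
$Z{\left(q \right)} = - \frac{3}{q} + \frac{-4 - 4 q^{2}}{q^{2} - q}$ ($Z{\left(q \right)} = - \frac{3}{q} + \frac{-4 - 4 q^{2}}{q q - q} = - \frac{3}{q} + \frac{-4 - 4 q^{2}}{q^{2} - q}$)
$13 \left(3 + Z{\left(4 \right)}\right) = 13 \left(3 + \frac{-1 - 4 \cdot 4^{2} - 12}{4 \left(-1 + 4\right)}\right) = 13 \left(3 + \frac{-1 - 64 - 12}{4 \cdot 3}\right) = 13 \left(3 + \frac{1}{4} \cdot \frac{1}{3} \left(-1 - 64 - 12\right)\right) = 13 \left(3 + \frac{1}{4} \cdot \frac{1}{3} \left(-77\right)\right) = 13 \left(3 - \frac{77}{12}\right) = 13 \left(- \frac{41}{12}\right) = - \frac{533}{12}$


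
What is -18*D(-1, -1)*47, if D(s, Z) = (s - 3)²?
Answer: -13536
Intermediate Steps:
D(s, Z) = (-3 + s)²
-18*D(-1, -1)*47 = -18*(-3 - 1)²*47 = -18*(-4)²*47 = -18*16*47 = -288*47 = -13536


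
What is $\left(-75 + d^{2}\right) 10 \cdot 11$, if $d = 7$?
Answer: $-2860$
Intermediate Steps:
$\left(-75 + d^{2}\right) 10 \cdot 11 = \left(-75 + 7^{2}\right) 10 \cdot 11 = \left(-75 + 49\right) 110 = \left(-26\right) 110 = -2860$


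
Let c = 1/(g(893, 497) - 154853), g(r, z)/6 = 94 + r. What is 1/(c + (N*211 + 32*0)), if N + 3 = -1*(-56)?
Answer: 148931/1665495372 ≈ 8.9421e-5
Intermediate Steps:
N = 53 (N = -3 - 1*(-56) = -3 + 56 = 53)
g(r, z) = 564 + 6*r (g(r, z) = 6*(94 + r) = 564 + 6*r)
c = -1/148931 (c = 1/((564 + 6*893) - 154853) = 1/((564 + 5358) - 154853) = 1/(5922 - 154853) = 1/(-148931) = -1/148931 ≈ -6.7145e-6)
1/(c + (N*211 + 32*0)) = 1/(-1/148931 + (53*211 + 32*0)) = 1/(-1/148931 + (11183 + 0)) = 1/(-1/148931 + 11183) = 1/(1665495372/148931) = 148931/1665495372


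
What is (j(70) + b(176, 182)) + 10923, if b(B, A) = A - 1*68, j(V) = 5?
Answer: 11042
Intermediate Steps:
b(B, A) = -68 + A (b(B, A) = A - 68 = -68 + A)
(j(70) + b(176, 182)) + 10923 = (5 + (-68 + 182)) + 10923 = (5 + 114) + 10923 = 119 + 10923 = 11042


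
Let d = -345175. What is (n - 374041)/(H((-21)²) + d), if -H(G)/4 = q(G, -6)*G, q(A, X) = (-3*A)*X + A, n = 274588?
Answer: 99453/15125731 ≈ 0.0065751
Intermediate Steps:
q(A, X) = A - 3*A*X (q(A, X) = -3*A*X + A = A - 3*A*X)
H(G) = -76*G² (H(G) = -4*G*(1 - 3*(-6))*G = -4*G*(1 + 18)*G = -4*G*19*G = -4*19*G*G = -76*G²)
(n - 374041)/(H((-21)²) + d) = (274588 - 374041)/(-76*((-21)²)² - 345175) = -99453/(-76*441² - 345175) = -99453/(-76*194481 - 345175) = -99453/(-14780556 - 345175) = -99453/(-15125731) = -99453*(-1/15125731) = 99453/15125731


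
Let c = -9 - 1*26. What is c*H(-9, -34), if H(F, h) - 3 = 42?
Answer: -1575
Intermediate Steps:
H(F, h) = 45 (H(F, h) = 3 + 42 = 45)
c = -35 (c = -9 - 26 = -35)
c*H(-9, -34) = -35*45 = -1575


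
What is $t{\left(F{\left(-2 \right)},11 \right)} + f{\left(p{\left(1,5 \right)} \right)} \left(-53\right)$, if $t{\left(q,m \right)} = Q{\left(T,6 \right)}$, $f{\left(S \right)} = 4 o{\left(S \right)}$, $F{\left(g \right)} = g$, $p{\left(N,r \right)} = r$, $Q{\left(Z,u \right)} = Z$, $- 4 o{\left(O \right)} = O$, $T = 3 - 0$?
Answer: $268$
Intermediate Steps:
$T = 3$ ($T = 3 + 0 = 3$)
$o{\left(O \right)} = - \frac{O}{4}$
$f{\left(S \right)} = - S$ ($f{\left(S \right)} = 4 \left(- \frac{S}{4}\right) = - S$)
$t{\left(q,m \right)} = 3$
$t{\left(F{\left(-2 \right)},11 \right)} + f{\left(p{\left(1,5 \right)} \right)} \left(-53\right) = 3 + \left(-1\right) 5 \left(-53\right) = 3 - -265 = 3 + 265 = 268$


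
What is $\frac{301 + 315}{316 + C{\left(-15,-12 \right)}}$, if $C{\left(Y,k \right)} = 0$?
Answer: $\frac{154}{79} \approx 1.9494$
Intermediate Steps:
$\frac{301 + 315}{316 + C{\left(-15,-12 \right)}} = \frac{301 + 315}{316 + 0} = \frac{616}{316} = 616 \cdot \frac{1}{316} = \frac{154}{79}$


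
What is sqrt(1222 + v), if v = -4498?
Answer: 6*I*sqrt(91) ≈ 57.236*I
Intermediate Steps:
sqrt(1222 + v) = sqrt(1222 - 4498) = sqrt(-3276) = 6*I*sqrt(91)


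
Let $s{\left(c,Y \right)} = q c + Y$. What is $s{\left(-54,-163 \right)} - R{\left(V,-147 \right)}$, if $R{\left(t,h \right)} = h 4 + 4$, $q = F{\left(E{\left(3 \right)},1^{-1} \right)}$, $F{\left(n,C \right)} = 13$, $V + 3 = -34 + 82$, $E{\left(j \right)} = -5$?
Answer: $-281$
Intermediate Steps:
$V = 45$ ($V = -3 + \left(-34 + 82\right) = -3 + 48 = 45$)
$q = 13$
$R{\left(t,h \right)} = 4 + 4 h$ ($R{\left(t,h \right)} = 4 h + 4 = 4 + 4 h$)
$s{\left(c,Y \right)} = Y + 13 c$ ($s{\left(c,Y \right)} = 13 c + Y = Y + 13 c$)
$s{\left(-54,-163 \right)} - R{\left(V,-147 \right)} = \left(-163 + 13 \left(-54\right)\right) - \left(4 + 4 \left(-147\right)\right) = \left(-163 - 702\right) - \left(4 - 588\right) = -865 - -584 = -865 + 584 = -281$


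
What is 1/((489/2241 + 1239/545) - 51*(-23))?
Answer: 407115/478560263 ≈ 0.00085071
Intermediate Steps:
1/((489/2241 + 1239/545) - 51*(-23)) = 1/((489*(1/2241) + 1239*(1/545)) + 1173) = 1/((163/747 + 1239/545) + 1173) = 1/(1014368/407115 + 1173) = 1/(478560263/407115) = 407115/478560263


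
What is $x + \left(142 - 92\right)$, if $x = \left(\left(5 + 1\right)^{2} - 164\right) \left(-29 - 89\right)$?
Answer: $15154$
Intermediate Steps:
$x = 15104$ ($x = \left(6^{2} - 164\right) \left(-118\right) = \left(36 - 164\right) \left(-118\right) = \left(-128\right) \left(-118\right) = 15104$)
$x + \left(142 - 92\right) = 15104 + \left(142 - 92\right) = 15104 + 50 = 15154$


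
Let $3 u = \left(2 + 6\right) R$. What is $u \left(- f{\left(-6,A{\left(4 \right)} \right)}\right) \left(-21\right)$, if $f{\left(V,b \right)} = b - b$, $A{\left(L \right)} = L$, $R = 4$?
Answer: $0$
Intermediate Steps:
$f{\left(V,b \right)} = 0$
$u = \frac{32}{3}$ ($u = \frac{\left(2 + 6\right) 4}{3} = \frac{8 \cdot 4}{3} = \frac{1}{3} \cdot 32 = \frac{32}{3} \approx 10.667$)
$u \left(- f{\left(-6,A{\left(4 \right)} \right)}\right) \left(-21\right) = \frac{32 \left(\left(-1\right) 0\right)}{3} \left(-21\right) = \frac{32}{3} \cdot 0 \left(-21\right) = 0 \left(-21\right) = 0$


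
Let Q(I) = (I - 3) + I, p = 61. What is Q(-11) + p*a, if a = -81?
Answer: -4966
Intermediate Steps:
Q(I) = -3 + 2*I (Q(I) = (-3 + I) + I = -3 + 2*I)
Q(-11) + p*a = (-3 + 2*(-11)) + 61*(-81) = (-3 - 22) - 4941 = -25 - 4941 = -4966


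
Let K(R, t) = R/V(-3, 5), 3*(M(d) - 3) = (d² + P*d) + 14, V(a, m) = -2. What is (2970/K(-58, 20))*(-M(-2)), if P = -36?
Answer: -98010/29 ≈ -3379.7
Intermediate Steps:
M(d) = 23/3 - 12*d + d²/3 (M(d) = 3 + ((d² - 36*d) + 14)/3 = 3 + (14 + d² - 36*d)/3 = 3 + (14/3 - 12*d + d²/3) = 23/3 - 12*d + d²/3)
K(R, t) = -R/2 (K(R, t) = R/(-2) = R*(-½) = -R/2)
(2970/K(-58, 20))*(-M(-2)) = (2970/((-½*(-58))))*(-(23/3 - 12*(-2) + (⅓)*(-2)²)) = (2970/29)*(-(23/3 + 24 + (⅓)*4)) = (2970*(1/29))*(-(23/3 + 24 + 4/3)) = 2970*(-1*33)/29 = (2970/29)*(-33) = -98010/29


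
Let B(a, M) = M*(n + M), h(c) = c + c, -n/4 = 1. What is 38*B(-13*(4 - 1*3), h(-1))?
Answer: 456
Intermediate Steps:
n = -4 (n = -4*1 = -4)
h(c) = 2*c
B(a, M) = M*(-4 + M)
38*B(-13*(4 - 1*3), h(-1)) = 38*((2*(-1))*(-4 + 2*(-1))) = 38*(-2*(-4 - 2)) = 38*(-2*(-6)) = 38*12 = 456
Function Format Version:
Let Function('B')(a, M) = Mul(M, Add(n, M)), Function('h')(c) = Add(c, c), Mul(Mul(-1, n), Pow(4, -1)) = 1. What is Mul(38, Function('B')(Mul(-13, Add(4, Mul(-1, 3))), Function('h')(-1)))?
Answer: 456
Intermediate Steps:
n = -4 (n = Mul(-4, 1) = -4)
Function('h')(c) = Mul(2, c)
Function('B')(a, M) = Mul(M, Add(-4, M))
Mul(38, Function('B')(Mul(-13, Add(4, Mul(-1, 3))), Function('h')(-1))) = Mul(38, Mul(Mul(2, -1), Add(-4, Mul(2, -1)))) = Mul(38, Mul(-2, Add(-4, -2))) = Mul(38, Mul(-2, -6)) = Mul(38, 12) = 456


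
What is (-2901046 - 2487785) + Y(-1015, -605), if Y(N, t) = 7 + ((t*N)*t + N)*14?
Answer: -5206618284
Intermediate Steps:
Y(N, t) = 7 + 14*N + 14*N*t² (Y(N, t) = 7 + ((N*t)*t + N)*14 = 7 + (N*t² + N)*14 = 7 + (N + N*t²)*14 = 7 + (14*N + 14*N*t²) = 7 + 14*N + 14*N*t²)
(-2901046 - 2487785) + Y(-1015, -605) = (-2901046 - 2487785) + (7 + 14*(-1015) + 14*(-1015)*(-605)²) = -5388831 + (7 - 14210 + 14*(-1015)*366025) = -5388831 + (7 - 14210 - 5201215250) = -5388831 - 5201229453 = -5206618284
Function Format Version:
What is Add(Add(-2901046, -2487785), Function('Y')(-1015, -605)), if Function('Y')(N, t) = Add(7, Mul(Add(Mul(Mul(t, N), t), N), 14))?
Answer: -5206618284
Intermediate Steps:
Function('Y')(N, t) = Add(7, Mul(14, N), Mul(14, N, Pow(t, 2))) (Function('Y')(N, t) = Add(7, Mul(Add(Mul(Mul(N, t), t), N), 14)) = Add(7, Mul(Add(Mul(N, Pow(t, 2)), N), 14)) = Add(7, Mul(Add(N, Mul(N, Pow(t, 2))), 14)) = Add(7, Add(Mul(14, N), Mul(14, N, Pow(t, 2)))) = Add(7, Mul(14, N), Mul(14, N, Pow(t, 2))))
Add(Add(-2901046, -2487785), Function('Y')(-1015, -605)) = Add(Add(-2901046, -2487785), Add(7, Mul(14, -1015), Mul(14, -1015, Pow(-605, 2)))) = Add(-5388831, Add(7, -14210, Mul(14, -1015, 366025))) = Add(-5388831, Add(7, -14210, -5201215250)) = Add(-5388831, -5201229453) = -5206618284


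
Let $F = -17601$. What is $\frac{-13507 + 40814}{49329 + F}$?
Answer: $\frac{27307}{31728} \approx 0.86066$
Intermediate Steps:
$\frac{-13507 + 40814}{49329 + F} = \frac{-13507 + 40814}{49329 - 17601} = \frac{27307}{31728}$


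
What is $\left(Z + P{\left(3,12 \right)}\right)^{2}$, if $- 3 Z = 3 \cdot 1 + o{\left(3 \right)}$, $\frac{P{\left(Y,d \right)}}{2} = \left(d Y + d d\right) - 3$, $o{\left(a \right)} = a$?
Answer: $123904$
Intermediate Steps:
$P{\left(Y,d \right)} = -6 + 2 d^{2} + 2 Y d$ ($P{\left(Y,d \right)} = 2 \left(\left(d Y + d d\right) - 3\right) = 2 \left(\left(Y d + d^{2}\right) - 3\right) = 2 \left(\left(d^{2} + Y d\right) - 3\right) = 2 \left(-3 + d^{2} + Y d\right) = -6 + 2 d^{2} + 2 Y d$)
$Z = -2$ ($Z = - \frac{3 \cdot 1 + 3}{3} = - \frac{3 + 3}{3} = \left(- \frac{1}{3}\right) 6 = -2$)
$\left(Z + P{\left(3,12 \right)}\right)^{2} = \left(-2 + \left(-6 + 2 \cdot 12^{2} + 2 \cdot 3 \cdot 12\right)\right)^{2} = \left(-2 + \left(-6 + 2 \cdot 144 + 72\right)\right)^{2} = \left(-2 + \left(-6 + 288 + 72\right)\right)^{2} = \left(-2 + 354\right)^{2} = 352^{2} = 123904$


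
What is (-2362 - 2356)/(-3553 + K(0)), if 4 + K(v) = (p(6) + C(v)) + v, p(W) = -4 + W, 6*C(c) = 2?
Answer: 7077/5332 ≈ 1.3273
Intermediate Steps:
C(c) = ⅓ (C(c) = (⅙)*2 = ⅓)
K(v) = -5/3 + v (K(v) = -4 + (((-4 + 6) + ⅓) + v) = -4 + ((2 + ⅓) + v) = -4 + (7/3 + v) = -5/3 + v)
(-2362 - 2356)/(-3553 + K(0)) = (-2362 - 2356)/(-3553 + (-5/3 + 0)) = -4718/(-3553 - 5/3) = -4718/(-10664/3) = -4718*(-3/10664) = 7077/5332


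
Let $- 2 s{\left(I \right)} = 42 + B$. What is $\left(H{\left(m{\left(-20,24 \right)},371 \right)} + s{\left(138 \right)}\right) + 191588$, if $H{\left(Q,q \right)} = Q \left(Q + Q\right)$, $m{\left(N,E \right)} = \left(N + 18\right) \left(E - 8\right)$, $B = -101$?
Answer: $\frac{387331}{2} \approx 1.9367 \cdot 10^{5}$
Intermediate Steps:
$m{\left(N,E \right)} = \left(-8 + E\right) \left(18 + N\right)$ ($m{\left(N,E \right)} = \left(18 + N\right) \left(-8 + E\right) = \left(-8 + E\right) \left(18 + N\right)$)
$s{\left(I \right)} = \frac{59}{2}$ ($s{\left(I \right)} = - \frac{42 - 101}{2} = \left(- \frac{1}{2}\right) \left(-59\right) = \frac{59}{2}$)
$H{\left(Q,q \right)} = 2 Q^{2}$ ($H{\left(Q,q \right)} = Q 2 Q = 2 Q^{2}$)
$\left(H{\left(m{\left(-20,24 \right)},371 \right)} + s{\left(138 \right)}\right) + 191588 = \left(2 \left(-144 - -160 + 18 \cdot 24 + 24 \left(-20\right)\right)^{2} + \frac{59}{2}\right) + 191588 = \left(2 \left(-144 + 160 + 432 - 480\right)^{2} + \frac{59}{2}\right) + 191588 = \left(2 \left(-32\right)^{2} + \frac{59}{2}\right) + 191588 = \left(2 \cdot 1024 + \frac{59}{2}\right) + 191588 = \left(2048 + \frac{59}{2}\right) + 191588 = \frac{4155}{2} + 191588 = \frac{387331}{2}$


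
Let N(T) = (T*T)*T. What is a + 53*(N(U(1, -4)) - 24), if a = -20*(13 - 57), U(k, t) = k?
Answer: -339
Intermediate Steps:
N(T) = T**3 (N(T) = T**2*T = T**3)
a = 880 (a = -20*(-44) = 880)
a + 53*(N(U(1, -4)) - 24) = 880 + 53*(1**3 - 24) = 880 + 53*(1 - 24) = 880 + 53*(-23) = 880 - 1219 = -339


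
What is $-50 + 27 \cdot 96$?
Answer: $2542$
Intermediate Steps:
$-50 + 27 \cdot 96 = -50 + 2592 = 2542$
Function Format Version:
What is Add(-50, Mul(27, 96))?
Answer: 2542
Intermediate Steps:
Add(-50, Mul(27, 96)) = Add(-50, 2592) = 2542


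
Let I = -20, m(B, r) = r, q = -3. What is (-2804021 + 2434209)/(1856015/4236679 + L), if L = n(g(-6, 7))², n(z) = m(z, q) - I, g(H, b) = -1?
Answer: -783387367174/613128123 ≈ -1277.7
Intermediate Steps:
n(z) = 17 (n(z) = -3 - 1*(-20) = -3 + 20 = 17)
L = 289 (L = 17² = 289)
(-2804021 + 2434209)/(1856015/4236679 + L) = (-2804021 + 2434209)/(1856015/4236679 + 289) = -369812/(1856015*(1/4236679) + 289) = -369812/(1856015/4236679 + 289) = -369812/1226256246/4236679 = -369812*4236679/1226256246 = -783387367174/613128123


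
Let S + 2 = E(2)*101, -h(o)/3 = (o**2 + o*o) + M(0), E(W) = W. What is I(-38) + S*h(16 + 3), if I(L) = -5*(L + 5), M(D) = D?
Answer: -433035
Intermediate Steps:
I(L) = -25 - 5*L (I(L) = -5*(5 + L) = -25 - 5*L)
h(o) = -6*o**2 (h(o) = -3*((o**2 + o*o) + 0) = -3*((o**2 + o**2) + 0) = -3*(2*o**2 + 0) = -6*o**2)
S = 200 (S = -2 + 2*101 = -2 + 202 = 200)
I(-38) + S*h(16 + 3) = (-25 - 5*(-38)) + 200*(-6*(16 + 3)**2) = (-25 + 190) + 200*(-6*19**2) = 165 + 200*(-6*361) = 165 + 200*(-2166) = 165 - 433200 = -433035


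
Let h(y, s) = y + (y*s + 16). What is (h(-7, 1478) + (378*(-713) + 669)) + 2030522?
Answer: 1751340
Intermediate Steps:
h(y, s) = 16 + y + s*y (h(y, s) = y + (s*y + 16) = y + (16 + s*y) = 16 + y + s*y)
(h(-7, 1478) + (378*(-713) + 669)) + 2030522 = ((16 - 7 + 1478*(-7)) + (378*(-713) + 669)) + 2030522 = ((16 - 7 - 10346) + (-269514 + 669)) + 2030522 = (-10337 - 268845) + 2030522 = -279182 + 2030522 = 1751340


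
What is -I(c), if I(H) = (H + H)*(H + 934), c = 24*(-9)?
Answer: 310176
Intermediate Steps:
c = -216
I(H) = 2*H*(934 + H) (I(H) = (2*H)*(934 + H) = 2*H*(934 + H))
-I(c) = -2*(-216)*(934 - 216) = -2*(-216)*718 = -1*(-310176) = 310176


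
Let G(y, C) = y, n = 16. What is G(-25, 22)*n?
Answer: -400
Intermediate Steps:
G(-25, 22)*n = -25*16 = -400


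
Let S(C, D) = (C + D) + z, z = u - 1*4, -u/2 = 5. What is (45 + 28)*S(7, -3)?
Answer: -730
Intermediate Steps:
u = -10 (u = -2*5 = -10)
z = -14 (z = -10 - 1*4 = -10 - 4 = -14)
S(C, D) = -14 + C + D (S(C, D) = (C + D) - 14 = -14 + C + D)
(45 + 28)*S(7, -3) = (45 + 28)*(-14 + 7 - 3) = 73*(-10) = -730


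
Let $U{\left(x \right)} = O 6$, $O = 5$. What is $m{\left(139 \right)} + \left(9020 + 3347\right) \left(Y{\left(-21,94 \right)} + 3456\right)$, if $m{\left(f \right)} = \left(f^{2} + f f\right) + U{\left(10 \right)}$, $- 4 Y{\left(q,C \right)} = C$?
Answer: $\frac{84976799}{2} \approx 4.2488 \cdot 10^{7}$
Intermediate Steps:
$Y{\left(q,C \right)} = - \frac{C}{4}$
$U{\left(x \right)} = 30$ ($U{\left(x \right)} = 5 \cdot 6 = 30$)
$m{\left(f \right)} = 30 + 2 f^{2}$ ($m{\left(f \right)} = \left(f^{2} + f f\right) + 30 = \left(f^{2} + f^{2}\right) + 30 = 2 f^{2} + 30 = 30 + 2 f^{2}$)
$m{\left(139 \right)} + \left(9020 + 3347\right) \left(Y{\left(-21,94 \right)} + 3456\right) = \left(30 + 2 \cdot 139^{2}\right) + \left(9020 + 3347\right) \left(\left(- \frac{1}{4}\right) 94 + 3456\right) = \left(30 + 2 \cdot 19321\right) + 12367 \left(- \frac{47}{2} + 3456\right) = \left(30 + 38642\right) + 12367 \cdot \frac{6865}{2} = 38672 + \frac{84899455}{2} = \frac{84976799}{2}$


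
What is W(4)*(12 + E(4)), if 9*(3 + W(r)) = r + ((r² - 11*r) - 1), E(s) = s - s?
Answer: -208/3 ≈ -69.333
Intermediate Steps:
E(s) = 0
W(r) = -28/9 - 10*r/9 + r²/9 (W(r) = -3 + (r + ((r² - 11*r) - 1))/9 = -3 + (r + (-1 + r² - 11*r))/9 = -3 + (-1 + r² - 10*r)/9 = -3 + (-⅑ - 10*r/9 + r²/9) = -28/9 - 10*r/9 + r²/9)
W(4)*(12 + E(4)) = (-28/9 - 10/9*4 + (⅑)*4²)*(12 + 0) = (-28/9 - 40/9 + (⅑)*16)*12 = (-28/9 - 40/9 + 16/9)*12 = -52/9*12 = -208/3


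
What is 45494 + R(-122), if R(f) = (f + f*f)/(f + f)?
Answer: 90867/2 ≈ 45434.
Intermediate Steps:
R(f) = (f + f²)/(2*f) (R(f) = (f + f²)/((2*f)) = (f + f²)*(1/(2*f)) = (f + f²)/(2*f))
45494 + R(-122) = 45494 + (½ + (½)*(-122)) = 45494 + (½ - 61) = 45494 - 121/2 = 90867/2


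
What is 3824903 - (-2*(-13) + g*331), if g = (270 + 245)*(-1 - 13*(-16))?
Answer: -31461378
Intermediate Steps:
g = 106605 (g = 515*(-1 + 208) = 515*207 = 106605)
3824903 - (-2*(-13) + g*331) = 3824903 - (-2*(-13) + 106605*331) = 3824903 - (26 + 35286255) = 3824903 - 1*35286281 = 3824903 - 35286281 = -31461378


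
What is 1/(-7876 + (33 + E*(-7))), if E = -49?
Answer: -1/7500 ≈ -0.00013333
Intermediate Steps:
1/(-7876 + (33 + E*(-7))) = 1/(-7876 + (33 - 49*(-7))) = 1/(-7876 + (33 + 343)) = 1/(-7876 + 376) = 1/(-7500) = -1/7500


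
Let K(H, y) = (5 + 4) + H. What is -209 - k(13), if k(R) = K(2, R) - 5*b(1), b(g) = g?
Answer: -215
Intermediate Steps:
K(H, y) = 9 + H
k(R) = 6 (k(R) = (9 + 2) - 5*1 = 11 - 5 = 6)
-209 - k(13) = -209 - 1*6 = -209 - 6 = -215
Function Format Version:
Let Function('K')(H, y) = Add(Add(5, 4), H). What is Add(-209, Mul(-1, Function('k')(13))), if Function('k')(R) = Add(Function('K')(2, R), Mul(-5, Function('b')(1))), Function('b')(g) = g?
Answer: -215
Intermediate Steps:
Function('K')(H, y) = Add(9, H)
Function('k')(R) = 6 (Function('k')(R) = Add(Add(9, 2), Mul(-5, 1)) = Add(11, -5) = 6)
Add(-209, Mul(-1, Function('k')(13))) = Add(-209, Mul(-1, 6)) = Add(-209, -6) = -215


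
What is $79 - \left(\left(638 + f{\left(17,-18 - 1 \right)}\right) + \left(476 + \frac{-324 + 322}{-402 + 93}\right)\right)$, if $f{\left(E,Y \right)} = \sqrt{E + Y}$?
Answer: $- \frac{319817}{309} - i \sqrt{2} \approx -1035.0 - 1.4142 i$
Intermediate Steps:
$79 - \left(\left(638 + f{\left(17,-18 - 1 \right)}\right) + \left(476 + \frac{-324 + 322}{-402 + 93}\right)\right) = 79 - \left(\left(638 + \sqrt{17 - 19}\right) + \left(476 + \frac{-324 + 322}{-402 + 93}\right)\right) = 79 - \left(\left(638 + \sqrt{17 - 19}\right) + \left(476 - \frac{2}{-309}\right)\right) = 79 - \left(\left(638 + \sqrt{-2}\right) + \left(476 - - \frac{2}{309}\right)\right) = 79 - \left(\left(638 + i \sqrt{2}\right) + \left(476 + \frac{2}{309}\right)\right) = 79 - \left(\left(638 + i \sqrt{2}\right) + \frac{147086}{309}\right) = 79 - \left(\frac{344228}{309} + i \sqrt{2}\right) = - \frac{319817}{309} - i \sqrt{2}$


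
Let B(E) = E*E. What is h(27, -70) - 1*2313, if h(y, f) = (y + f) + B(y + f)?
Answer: -507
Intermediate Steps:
B(E) = E**2
h(y, f) = f + y + (f + y)**2 (h(y, f) = (y + f) + (y + f)**2 = (f + y) + (f + y)**2 = f + y + (f + y)**2)
h(27, -70) - 1*2313 = (-70 + 27 + (-70 + 27)**2) - 1*2313 = (-70 + 27 + (-43)**2) - 2313 = (-70 + 27 + 1849) - 2313 = 1806 - 2313 = -507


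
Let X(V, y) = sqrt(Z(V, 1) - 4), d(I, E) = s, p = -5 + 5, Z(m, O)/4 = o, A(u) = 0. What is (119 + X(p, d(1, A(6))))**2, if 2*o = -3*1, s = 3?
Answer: (119 + I*sqrt(10))**2 ≈ 14151.0 + 752.62*I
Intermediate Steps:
o = -3/2 (o = (-3*1)/2 = (1/2)*(-3) = -3/2 ≈ -1.5000)
Z(m, O) = -6 (Z(m, O) = 4*(-3/2) = -6)
p = 0
d(I, E) = 3
X(V, y) = I*sqrt(10) (X(V, y) = sqrt(-6 - 4) = sqrt(-10) = I*sqrt(10))
(119 + X(p, d(1, A(6))))**2 = (119 + I*sqrt(10))**2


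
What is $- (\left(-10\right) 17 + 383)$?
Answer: $-213$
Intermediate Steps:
$- (\left(-10\right) 17 + 383) = - (-170 + 383) = \left(-1\right) 213 = -213$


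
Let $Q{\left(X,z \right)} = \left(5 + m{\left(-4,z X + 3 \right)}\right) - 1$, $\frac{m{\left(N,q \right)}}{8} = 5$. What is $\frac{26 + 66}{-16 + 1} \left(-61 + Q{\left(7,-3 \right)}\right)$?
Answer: $\frac{1564}{15} \approx 104.27$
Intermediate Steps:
$m{\left(N,q \right)} = 40$ ($m{\left(N,q \right)} = 8 \cdot 5 = 40$)
$Q{\left(X,z \right)} = 44$ ($Q{\left(X,z \right)} = \left(5 + 40\right) - 1 = 45 - 1 = 44$)
$\frac{26 + 66}{-16 + 1} \left(-61 + Q{\left(7,-3 \right)}\right) = \frac{26 + 66}{-16 + 1} \left(-61 + 44\right) = \frac{92}{-15} \left(-17\right) = 92 \left(- \frac{1}{15}\right) \left(-17\right) = \left(- \frac{92}{15}\right) \left(-17\right) = \frac{1564}{15}$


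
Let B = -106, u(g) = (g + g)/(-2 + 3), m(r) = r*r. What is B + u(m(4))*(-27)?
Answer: -970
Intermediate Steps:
m(r) = r**2
u(g) = 2*g (u(g) = (2*g)/1 = (2*g)*1 = 2*g)
B + u(m(4))*(-27) = -106 + (2*4**2)*(-27) = -106 + (2*16)*(-27) = -106 + 32*(-27) = -106 - 864 = -970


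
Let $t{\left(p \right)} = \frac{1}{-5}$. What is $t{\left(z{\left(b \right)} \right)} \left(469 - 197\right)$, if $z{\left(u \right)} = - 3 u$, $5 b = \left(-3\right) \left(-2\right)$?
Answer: $- \frac{272}{5} \approx -54.4$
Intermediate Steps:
$b = \frac{6}{5}$ ($b = \frac{\left(-3\right) \left(-2\right)}{5} = \frac{1}{5} \cdot 6 = \frac{6}{5} \approx 1.2$)
$t{\left(p \right)} = - \frac{1}{5}$
$t{\left(z{\left(b \right)} \right)} \left(469 - 197\right) = - \frac{469 - 197}{5} = \left(- \frac{1}{5}\right) 272 = - \frac{272}{5}$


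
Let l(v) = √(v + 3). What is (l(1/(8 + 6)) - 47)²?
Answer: (658 - √602)²/196 ≈ 2047.3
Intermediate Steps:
l(v) = √(3 + v)
(l(1/(8 + 6)) - 47)² = (√(3 + 1/(8 + 6)) - 47)² = (√(3 + 1/14) - 47)² = (√(43/14) - 47)² = (√602/14 - 47)² = (-47 + √602/14)²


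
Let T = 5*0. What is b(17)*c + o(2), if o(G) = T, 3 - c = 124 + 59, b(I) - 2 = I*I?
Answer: -52380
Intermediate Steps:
b(I) = 2 + I² (b(I) = 2 + I*I = 2 + I²)
c = -180 (c = 3 - (124 + 59) = 3 - 1*183 = 3 - 183 = -180)
T = 0
o(G) = 0
b(17)*c + o(2) = (2 + 17²)*(-180) + 0 = (2 + 289)*(-180) + 0 = 291*(-180) + 0 = -52380 + 0 = -52380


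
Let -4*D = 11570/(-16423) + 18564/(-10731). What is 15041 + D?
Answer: 252462961647/16784306 ≈ 15042.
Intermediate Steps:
D = 10215101/16784306 (D = -(11570/(-16423) + 18564/(-10731))/4 = -(11570*(-1/16423) + 18564*(-1/10731))/4 = -(-11570/16423 - 884/511)/4 = -¼*(-20430202/8392153) = 10215101/16784306 ≈ 0.60861)
15041 + D = 15041 + 10215101/16784306 = 252462961647/16784306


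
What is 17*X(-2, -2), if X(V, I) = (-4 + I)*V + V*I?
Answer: 272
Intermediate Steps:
X(V, I) = I*V + V*(-4 + I) (X(V, I) = V*(-4 + I) + I*V = I*V + V*(-4 + I))
17*X(-2, -2) = 17*(2*(-2)*(-2 - 2)) = 17*(2*(-2)*(-4)) = 17*16 = 272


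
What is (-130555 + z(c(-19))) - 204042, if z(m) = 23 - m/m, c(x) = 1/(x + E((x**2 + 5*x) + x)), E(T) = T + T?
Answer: -334575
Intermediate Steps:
E(T) = 2*T
c(x) = 1/(2*x**2 + 13*x) (c(x) = 1/(x + 2*((x**2 + 5*x) + x)) = 1/(x + 2*(x**2 + 6*x)) = 1/(x + (2*x**2 + 12*x)) = 1/(2*x**2 + 13*x))
z(m) = 22 (z(m) = 23 - 1*1 = 23 - 1 = 22)
(-130555 + z(c(-19))) - 204042 = (-130555 + 22) - 204042 = -130533 - 204042 = -334575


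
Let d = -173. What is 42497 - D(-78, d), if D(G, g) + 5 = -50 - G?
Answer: 42474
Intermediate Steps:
D(G, g) = -55 - G (D(G, g) = -5 + (-50 - G) = -55 - G)
42497 - D(-78, d) = 42497 - (-55 - 1*(-78)) = 42497 - (-55 + 78) = 42497 - 1*23 = 42497 - 23 = 42474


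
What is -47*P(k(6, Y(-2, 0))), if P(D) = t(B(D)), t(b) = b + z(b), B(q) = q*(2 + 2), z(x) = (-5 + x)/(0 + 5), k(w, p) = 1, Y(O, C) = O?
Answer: -893/5 ≈ -178.60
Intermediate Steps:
z(x) = -1 + x/5 (z(x) = (-5 + x)/5 = (-5 + x)*(1/5) = -1 + x/5)
B(q) = 4*q (B(q) = q*4 = 4*q)
t(b) = -1 + 6*b/5 (t(b) = b + (-1 + b/5) = -1 + 6*b/5)
P(D) = -1 + 24*D/5 (P(D) = -1 + 6*(4*D)/5 = -1 + 24*D/5)
-47*P(k(6, Y(-2, 0))) = -47*(-1 + (24/5)*1) = -47*(-1 + 24/5) = -47*19/5 = -893/5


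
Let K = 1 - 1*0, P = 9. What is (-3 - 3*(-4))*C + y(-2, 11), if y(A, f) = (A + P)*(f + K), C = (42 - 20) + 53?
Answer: 759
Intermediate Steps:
C = 75 (C = 22 + 53 = 75)
K = 1 (K = 1 + 0 = 1)
y(A, f) = (1 + f)*(9 + A) (y(A, f) = (A + 9)*(f + 1) = (9 + A)*(1 + f) = (1 + f)*(9 + A))
(-3 - 3*(-4))*C + y(-2, 11) = (-3 - 3*(-4))*75 + (9 - 2 + 9*11 - 2*11) = (-3 + 12)*75 + (9 - 2 + 99 - 22) = 9*75 + 84 = 675 + 84 = 759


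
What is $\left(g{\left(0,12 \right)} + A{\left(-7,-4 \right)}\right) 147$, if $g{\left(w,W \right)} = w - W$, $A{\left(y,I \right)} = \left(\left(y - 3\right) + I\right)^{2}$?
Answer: $27048$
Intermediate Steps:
$A{\left(y,I \right)} = \left(-3 + I + y\right)^{2}$ ($A{\left(y,I \right)} = \left(\left(y - 3\right) + I\right)^{2} = \left(\left(-3 + y\right) + I\right)^{2} = \left(-3 + I + y\right)^{2}$)
$\left(g{\left(0,12 \right)} + A{\left(-7,-4 \right)}\right) 147 = \left(\left(0 - 12\right) + \left(-3 - 4 - 7\right)^{2}\right) 147 = \left(\left(0 - 12\right) + \left(-14\right)^{2}\right) 147 = \left(-12 + 196\right) 147 = 184 \cdot 147 = 27048$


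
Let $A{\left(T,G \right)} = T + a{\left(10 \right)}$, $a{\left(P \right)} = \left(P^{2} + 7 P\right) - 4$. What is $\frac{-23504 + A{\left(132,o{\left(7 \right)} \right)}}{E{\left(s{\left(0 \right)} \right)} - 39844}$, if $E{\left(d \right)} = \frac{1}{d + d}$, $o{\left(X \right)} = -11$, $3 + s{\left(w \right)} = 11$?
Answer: $\frac{371296}{637503} \approx 0.58242$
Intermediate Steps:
$a{\left(P \right)} = -4 + P^{2} + 7 P$
$s{\left(w \right)} = 8$ ($s{\left(w \right)} = -3 + 11 = 8$)
$A{\left(T,G \right)} = 166 + T$ ($A{\left(T,G \right)} = T + \left(-4 + 10^{2} + 7 \cdot 10\right) = T + \left(-4 + 100 + 70\right) = T + 166 = 166 + T$)
$E{\left(d \right)} = \frac{1}{2 d}$
$\frac{-23504 + A{\left(132,o{\left(7 \right)} \right)}}{E{\left(s{\left(0 \right)} \right)} - 39844} = \frac{-23504 + \left(166 + 132\right)}{\frac{1}{2 \cdot 8} - 39844} = \frac{-23504 + 298}{\frac{1}{2} \cdot \frac{1}{8} - 39844} = - \frac{23206}{\frac{1}{16} - 39844} = - \frac{23206}{- \frac{637503}{16}} = \left(-23206\right) \left(- \frac{16}{637503}\right) = \frac{371296}{637503}$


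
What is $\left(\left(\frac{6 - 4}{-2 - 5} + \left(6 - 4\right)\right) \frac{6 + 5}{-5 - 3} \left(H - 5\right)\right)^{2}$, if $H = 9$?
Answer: $\frac{4356}{49} \approx 88.898$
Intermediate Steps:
$\left(\left(\frac{6 - 4}{-2 - 5} + \left(6 - 4\right)\right) \frac{6 + 5}{-5 - 3} \left(H - 5\right)\right)^{2} = \left(\left(\frac{6 - 4}{-2 - 5} + \left(6 - 4\right)\right) \frac{6 + 5}{-5 - 3} \left(9 - 5\right)\right)^{2} = \left(\left(\frac{2}{-7} + 2\right) \frac{11}{-8} \cdot 4\right)^{2} = \left(\left(2 \left(- \frac{1}{7}\right) + 2\right) 11 \left(- \frac{1}{8}\right) 4\right)^{2} = \left(\left(- \frac{2}{7} + 2\right) \left(- \frac{11}{8}\right) 4\right)^{2} = \left(\frac{12}{7} \left(- \frac{11}{8}\right) 4\right)^{2} = \left(\left(- \frac{33}{14}\right) 4\right)^{2} = \left(- \frac{66}{7}\right)^{2} = \frac{4356}{49}$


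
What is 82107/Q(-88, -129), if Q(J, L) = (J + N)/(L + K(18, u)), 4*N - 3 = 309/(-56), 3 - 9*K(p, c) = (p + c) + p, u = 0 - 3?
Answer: 2433870432/19853 ≈ 1.2259e+5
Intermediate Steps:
u = -3
K(p, c) = 1/3 - 2*p/9 - c/9 (K(p, c) = 1/3 - ((p + c) + p)/9 = 1/3 - ((c + p) + p)/9 = 1/3 - (c + 2*p)/9 = 1/3 + (-2*p/9 - c/9) = 1/3 - 2*p/9 - c/9)
N = -141/224 (N = 3/4 + (309/(-56))/4 = 3/4 + (309*(-1/56))/4 = 3/4 + (1/4)*(-309/56) = 3/4 - 309/224 = -141/224 ≈ -0.62946)
Q(J, L) = (-141/224 + J)/(-10/3 + L) (Q(J, L) = (J - 141/224)/(L + (1/3 - 2/9*18 - 1/9*(-3))) = (-141/224 + J)/(L + (1/3 - 4 + 1/3)) = (-141/224 + J)/(L - 10/3) = (-141/224 + J)/(-10/3 + L))
82107/Q(-88, -129) = 82107/((3*(-141 + 224*(-88))/(224*(-10 + 3*(-129))))) = 82107/((3*(-141 - 19712)/(224*(-10 - 387)))) = 82107/(((3/224)*(-19853)/(-397))) = 82107/(((3/224)*(-1/397)*(-19853))) = 82107/(59559/88928) = 82107*(88928/59559) = 2433870432/19853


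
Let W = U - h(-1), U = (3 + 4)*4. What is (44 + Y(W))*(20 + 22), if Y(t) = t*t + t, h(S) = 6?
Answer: 23100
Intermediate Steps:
U = 28 (U = 7*4 = 28)
W = 22 (W = 28 - 1*6 = 28 - 6 = 22)
Y(t) = t + t² (Y(t) = t² + t = t + t²)
(44 + Y(W))*(20 + 22) = (44 + 22*(1 + 22))*(20 + 22) = (44 + 22*23)*42 = (44 + 506)*42 = 550*42 = 23100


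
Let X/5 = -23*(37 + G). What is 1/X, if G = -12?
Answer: -1/2875 ≈ -0.00034783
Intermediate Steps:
X = -2875 (X = 5*(-23*(37 - 12)) = 5*(-23*25) = 5*(-575) = -2875)
1/X = 1/(-2875) = -1/2875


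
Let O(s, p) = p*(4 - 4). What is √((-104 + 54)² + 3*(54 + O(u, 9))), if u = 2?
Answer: 11*√22 ≈ 51.595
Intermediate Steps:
O(s, p) = 0 (O(s, p) = p*0 = 0)
√((-104 + 54)² + 3*(54 + O(u, 9))) = √((-104 + 54)² + 3*(54 + 0)) = √((-50)² + 3*54) = √(2500 + 162) = √2662 = 11*√22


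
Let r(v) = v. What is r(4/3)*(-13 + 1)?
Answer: -16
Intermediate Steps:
r(4/3)*(-13 + 1) = (4/3)*(-13 + 1) = (4*(⅓))*(-12) = (4/3)*(-12) = -16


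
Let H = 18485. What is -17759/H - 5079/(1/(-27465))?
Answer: 2578560158716/18485 ≈ 1.3949e+8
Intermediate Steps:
-17759/H - 5079/(1/(-27465)) = -17759/18485 - 5079/(1/(-27465)) = -17759*1/18485 - 5079/(-1/27465) = -17759/18485 - 5079*(-27465) = -17759/18485 + 139494735 = 2578560158716/18485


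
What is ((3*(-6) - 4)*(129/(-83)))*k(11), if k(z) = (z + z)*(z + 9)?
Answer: 1248720/83 ≈ 15045.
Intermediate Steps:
k(z) = 2*z*(9 + z) (k(z) = (2*z)*(9 + z) = 2*z*(9 + z))
((3*(-6) - 4)*(129/(-83)))*k(11) = ((3*(-6) - 4)*(129/(-83)))*(2*11*(9 + 11)) = ((-18 - 4)*(129*(-1/83)))*(2*11*20) = -22*(-129/83)*440 = (2838/83)*440 = 1248720/83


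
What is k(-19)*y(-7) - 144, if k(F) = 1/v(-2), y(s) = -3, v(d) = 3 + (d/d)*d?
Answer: -147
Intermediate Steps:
v(d) = 3 + d (v(d) = 3 + 1*d = 3 + d)
k(F) = 1 (k(F) = 1/(3 - 2) = 1/1 = 1)
k(-19)*y(-7) - 144 = 1*(-3) - 144 = -3 - 144 = -147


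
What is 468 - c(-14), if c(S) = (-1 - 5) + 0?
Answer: 474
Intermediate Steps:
c(S) = -6 (c(S) = -6 + 0 = -6)
468 - c(-14) = 468 - 1*(-6) = 468 + 6 = 474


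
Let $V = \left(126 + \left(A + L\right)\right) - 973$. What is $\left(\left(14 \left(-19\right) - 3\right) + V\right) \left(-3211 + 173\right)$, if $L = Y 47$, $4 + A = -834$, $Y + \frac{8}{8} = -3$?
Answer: $6507396$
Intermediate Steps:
$Y = -4$ ($Y = -1 - 3 = -4$)
$A = -838$ ($A = -4 - 834 = -838$)
$L = -188$ ($L = \left(-4\right) 47 = -188$)
$V = -1873$ ($V = \left(126 - 1026\right) - 973 = -900 - 973 = -1873$)
$\left(\left(14 \left(-19\right) - 3\right) + V\right) \left(-3211 + 173\right) = \left(\left(14 \left(-19\right) - 3\right) - 1873\right) \left(-3211 + 173\right) = \left(\left(-266 - 3\right) - 1873\right) \left(-3038\right) = \left(-269 - 1873\right) \left(-3038\right) = \left(-2142\right) \left(-3038\right) = 6507396$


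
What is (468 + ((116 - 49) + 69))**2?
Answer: 364816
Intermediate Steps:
(468 + ((116 - 49) + 69))**2 = (468 + (67 + 69))**2 = (468 + 136)**2 = 604**2 = 364816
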